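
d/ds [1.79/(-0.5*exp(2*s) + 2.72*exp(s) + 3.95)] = (1.79*exp(s) - 4.8688)*exp(s)/(-0.5*exp(2*s) + 2.72*exp(s) + 3.95)^2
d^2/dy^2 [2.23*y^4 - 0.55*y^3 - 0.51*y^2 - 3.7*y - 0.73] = 26.76*y^2 - 3.3*y - 1.02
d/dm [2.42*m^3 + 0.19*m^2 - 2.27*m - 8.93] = 7.26*m^2 + 0.38*m - 2.27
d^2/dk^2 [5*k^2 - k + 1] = 10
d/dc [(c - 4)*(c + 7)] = 2*c + 3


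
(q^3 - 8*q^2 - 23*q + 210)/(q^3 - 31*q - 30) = (q - 7)/(q + 1)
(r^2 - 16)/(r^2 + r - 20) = (r + 4)/(r + 5)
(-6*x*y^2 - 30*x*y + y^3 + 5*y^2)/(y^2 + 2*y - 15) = y*(-6*x + y)/(y - 3)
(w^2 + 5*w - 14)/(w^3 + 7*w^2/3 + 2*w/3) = 3*(w^2 + 5*w - 14)/(w*(3*w^2 + 7*w + 2))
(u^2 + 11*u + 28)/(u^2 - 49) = (u + 4)/(u - 7)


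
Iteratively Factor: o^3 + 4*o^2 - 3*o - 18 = (o - 2)*(o^2 + 6*o + 9) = (o - 2)*(o + 3)*(o + 3)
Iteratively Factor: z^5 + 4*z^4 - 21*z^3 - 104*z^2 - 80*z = (z + 4)*(z^4 - 21*z^2 - 20*z) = (z + 1)*(z + 4)*(z^3 - z^2 - 20*z) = z*(z + 1)*(z + 4)*(z^2 - z - 20) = z*(z + 1)*(z + 4)^2*(z - 5)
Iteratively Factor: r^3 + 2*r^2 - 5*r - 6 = (r - 2)*(r^2 + 4*r + 3) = (r - 2)*(r + 1)*(r + 3)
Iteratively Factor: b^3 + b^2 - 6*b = (b - 2)*(b^2 + 3*b) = b*(b - 2)*(b + 3)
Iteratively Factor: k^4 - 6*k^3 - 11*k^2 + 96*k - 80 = (k - 4)*(k^3 - 2*k^2 - 19*k + 20) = (k - 4)*(k - 1)*(k^2 - k - 20) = (k - 5)*(k - 4)*(k - 1)*(k + 4)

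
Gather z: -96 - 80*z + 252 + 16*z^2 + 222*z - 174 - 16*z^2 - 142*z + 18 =0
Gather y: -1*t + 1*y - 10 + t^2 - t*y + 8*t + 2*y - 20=t^2 + 7*t + y*(3 - t) - 30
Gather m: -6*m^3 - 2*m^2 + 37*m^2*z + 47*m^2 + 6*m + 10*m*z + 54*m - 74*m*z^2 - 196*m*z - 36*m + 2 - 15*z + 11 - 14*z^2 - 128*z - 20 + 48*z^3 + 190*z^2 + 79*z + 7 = -6*m^3 + m^2*(37*z + 45) + m*(-74*z^2 - 186*z + 24) + 48*z^3 + 176*z^2 - 64*z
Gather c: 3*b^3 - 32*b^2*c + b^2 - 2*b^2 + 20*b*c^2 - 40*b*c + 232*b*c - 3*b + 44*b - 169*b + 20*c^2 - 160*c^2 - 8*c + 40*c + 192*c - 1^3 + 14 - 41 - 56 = 3*b^3 - b^2 - 128*b + c^2*(20*b - 140) + c*(-32*b^2 + 192*b + 224) - 84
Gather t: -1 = -1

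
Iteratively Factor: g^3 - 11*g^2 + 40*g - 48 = (g - 3)*(g^2 - 8*g + 16) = (g - 4)*(g - 3)*(g - 4)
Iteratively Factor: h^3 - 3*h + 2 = (h - 1)*(h^2 + h - 2) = (h - 1)^2*(h + 2)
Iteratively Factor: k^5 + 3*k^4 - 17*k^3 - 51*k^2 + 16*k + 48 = (k + 4)*(k^4 - k^3 - 13*k^2 + k + 12) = (k - 1)*(k + 4)*(k^3 - 13*k - 12) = (k - 4)*(k - 1)*(k + 4)*(k^2 + 4*k + 3) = (k - 4)*(k - 1)*(k + 3)*(k + 4)*(k + 1)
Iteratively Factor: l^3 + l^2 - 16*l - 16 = (l - 4)*(l^2 + 5*l + 4) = (l - 4)*(l + 4)*(l + 1)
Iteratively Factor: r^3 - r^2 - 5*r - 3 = (r + 1)*(r^2 - 2*r - 3) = (r + 1)^2*(r - 3)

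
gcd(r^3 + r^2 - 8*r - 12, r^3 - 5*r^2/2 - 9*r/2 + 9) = r^2 - r - 6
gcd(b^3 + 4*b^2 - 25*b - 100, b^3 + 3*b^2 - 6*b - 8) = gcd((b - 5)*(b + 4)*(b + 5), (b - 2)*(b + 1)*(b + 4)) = b + 4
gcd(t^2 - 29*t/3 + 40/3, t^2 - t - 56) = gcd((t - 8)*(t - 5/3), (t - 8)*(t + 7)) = t - 8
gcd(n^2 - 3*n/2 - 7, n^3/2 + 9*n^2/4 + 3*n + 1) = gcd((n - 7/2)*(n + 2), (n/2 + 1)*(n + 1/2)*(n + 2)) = n + 2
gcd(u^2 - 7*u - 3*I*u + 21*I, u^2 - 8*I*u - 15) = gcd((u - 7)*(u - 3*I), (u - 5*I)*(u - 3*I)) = u - 3*I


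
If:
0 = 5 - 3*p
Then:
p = 5/3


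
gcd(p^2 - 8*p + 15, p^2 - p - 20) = p - 5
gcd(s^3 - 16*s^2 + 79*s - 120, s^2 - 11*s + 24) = s^2 - 11*s + 24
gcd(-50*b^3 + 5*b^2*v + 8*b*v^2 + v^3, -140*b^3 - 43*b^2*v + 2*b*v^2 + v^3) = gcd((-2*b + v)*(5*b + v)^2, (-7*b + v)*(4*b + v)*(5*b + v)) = 5*b + v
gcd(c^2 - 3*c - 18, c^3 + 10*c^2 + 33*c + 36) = c + 3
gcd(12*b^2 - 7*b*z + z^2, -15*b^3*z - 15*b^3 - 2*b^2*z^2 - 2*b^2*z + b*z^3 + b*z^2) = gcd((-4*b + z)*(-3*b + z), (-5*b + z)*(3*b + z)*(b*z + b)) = 1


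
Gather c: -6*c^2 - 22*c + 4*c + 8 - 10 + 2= -6*c^2 - 18*c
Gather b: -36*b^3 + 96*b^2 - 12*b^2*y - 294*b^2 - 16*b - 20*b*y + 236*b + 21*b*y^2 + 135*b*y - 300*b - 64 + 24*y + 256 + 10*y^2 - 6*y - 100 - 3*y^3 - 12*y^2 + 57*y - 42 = -36*b^3 + b^2*(-12*y - 198) + b*(21*y^2 + 115*y - 80) - 3*y^3 - 2*y^2 + 75*y + 50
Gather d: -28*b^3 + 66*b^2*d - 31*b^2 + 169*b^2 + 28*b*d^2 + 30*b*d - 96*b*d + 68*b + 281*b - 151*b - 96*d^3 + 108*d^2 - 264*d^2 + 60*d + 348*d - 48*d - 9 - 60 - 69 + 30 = -28*b^3 + 138*b^2 + 198*b - 96*d^3 + d^2*(28*b - 156) + d*(66*b^2 - 66*b + 360) - 108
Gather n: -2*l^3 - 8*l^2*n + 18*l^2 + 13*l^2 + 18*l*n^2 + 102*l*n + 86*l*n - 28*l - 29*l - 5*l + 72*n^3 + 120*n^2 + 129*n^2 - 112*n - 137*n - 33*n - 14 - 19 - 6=-2*l^3 + 31*l^2 - 62*l + 72*n^3 + n^2*(18*l + 249) + n*(-8*l^2 + 188*l - 282) - 39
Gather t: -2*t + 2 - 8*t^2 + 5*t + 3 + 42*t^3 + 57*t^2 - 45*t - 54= 42*t^3 + 49*t^2 - 42*t - 49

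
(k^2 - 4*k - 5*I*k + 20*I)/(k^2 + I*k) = (k^2 - 4*k - 5*I*k + 20*I)/(k*(k + I))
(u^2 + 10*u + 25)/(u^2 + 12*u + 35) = (u + 5)/(u + 7)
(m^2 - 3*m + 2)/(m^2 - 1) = (m - 2)/(m + 1)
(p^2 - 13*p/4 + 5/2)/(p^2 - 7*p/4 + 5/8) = 2*(p - 2)/(2*p - 1)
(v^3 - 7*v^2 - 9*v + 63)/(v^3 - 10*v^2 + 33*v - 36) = (v^2 - 4*v - 21)/(v^2 - 7*v + 12)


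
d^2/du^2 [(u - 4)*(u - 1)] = 2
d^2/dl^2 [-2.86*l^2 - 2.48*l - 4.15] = -5.72000000000000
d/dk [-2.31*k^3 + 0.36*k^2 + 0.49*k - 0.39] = -6.93*k^2 + 0.72*k + 0.49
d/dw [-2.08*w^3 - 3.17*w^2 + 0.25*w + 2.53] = -6.24*w^2 - 6.34*w + 0.25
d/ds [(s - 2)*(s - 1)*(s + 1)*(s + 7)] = 4*s^3 + 15*s^2 - 30*s - 5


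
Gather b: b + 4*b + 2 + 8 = 5*b + 10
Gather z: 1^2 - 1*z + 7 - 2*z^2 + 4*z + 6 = -2*z^2 + 3*z + 14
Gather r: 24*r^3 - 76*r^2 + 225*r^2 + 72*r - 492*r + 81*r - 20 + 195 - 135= 24*r^3 + 149*r^2 - 339*r + 40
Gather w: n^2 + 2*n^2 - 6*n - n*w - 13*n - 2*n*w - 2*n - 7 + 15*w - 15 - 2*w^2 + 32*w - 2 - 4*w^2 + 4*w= 3*n^2 - 21*n - 6*w^2 + w*(51 - 3*n) - 24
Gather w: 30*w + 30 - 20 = 30*w + 10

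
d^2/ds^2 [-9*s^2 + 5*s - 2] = -18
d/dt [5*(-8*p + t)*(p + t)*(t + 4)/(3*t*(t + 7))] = 5*(8*p^2*t^2 + 64*p^2*t + 224*p^2 - 21*p*t^2 + t^4 + 14*t^3 + 28*t^2)/(3*t^2*(t^2 + 14*t + 49))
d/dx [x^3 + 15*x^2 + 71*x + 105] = 3*x^2 + 30*x + 71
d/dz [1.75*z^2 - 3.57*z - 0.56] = 3.5*z - 3.57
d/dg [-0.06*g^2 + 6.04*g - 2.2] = 6.04 - 0.12*g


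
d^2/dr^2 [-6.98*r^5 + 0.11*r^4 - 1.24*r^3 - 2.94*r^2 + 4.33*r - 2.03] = -139.6*r^3 + 1.32*r^2 - 7.44*r - 5.88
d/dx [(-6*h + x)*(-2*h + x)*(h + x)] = 4*h^2 - 14*h*x + 3*x^2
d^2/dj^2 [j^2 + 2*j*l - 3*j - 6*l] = 2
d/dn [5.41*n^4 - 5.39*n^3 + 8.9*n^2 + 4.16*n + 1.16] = 21.64*n^3 - 16.17*n^2 + 17.8*n + 4.16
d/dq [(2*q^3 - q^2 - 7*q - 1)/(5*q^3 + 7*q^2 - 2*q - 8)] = (19*q^4 + 62*q^3 + 18*q^2 + 30*q + 54)/(25*q^6 + 70*q^5 + 29*q^4 - 108*q^3 - 108*q^2 + 32*q + 64)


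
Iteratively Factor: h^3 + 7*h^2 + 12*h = (h + 4)*(h^2 + 3*h) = (h + 3)*(h + 4)*(h)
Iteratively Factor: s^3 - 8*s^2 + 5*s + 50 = (s + 2)*(s^2 - 10*s + 25) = (s - 5)*(s + 2)*(s - 5)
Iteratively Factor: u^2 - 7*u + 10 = (u - 5)*(u - 2)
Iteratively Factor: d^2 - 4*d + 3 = (d - 1)*(d - 3)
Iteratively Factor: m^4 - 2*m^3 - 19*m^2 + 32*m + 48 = (m + 4)*(m^3 - 6*m^2 + 5*m + 12) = (m + 1)*(m + 4)*(m^2 - 7*m + 12) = (m - 3)*(m + 1)*(m + 4)*(m - 4)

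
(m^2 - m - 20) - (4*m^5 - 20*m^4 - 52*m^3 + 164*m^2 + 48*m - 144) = -4*m^5 + 20*m^4 + 52*m^3 - 163*m^2 - 49*m + 124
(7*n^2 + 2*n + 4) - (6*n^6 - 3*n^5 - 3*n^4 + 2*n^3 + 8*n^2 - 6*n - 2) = -6*n^6 + 3*n^5 + 3*n^4 - 2*n^3 - n^2 + 8*n + 6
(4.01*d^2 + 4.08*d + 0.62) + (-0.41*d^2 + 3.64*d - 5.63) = 3.6*d^2 + 7.72*d - 5.01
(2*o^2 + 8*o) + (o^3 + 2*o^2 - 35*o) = o^3 + 4*o^2 - 27*o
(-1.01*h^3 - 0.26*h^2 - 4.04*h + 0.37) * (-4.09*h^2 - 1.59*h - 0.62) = 4.1309*h^5 + 2.6693*h^4 + 17.5632*h^3 + 5.0715*h^2 + 1.9165*h - 0.2294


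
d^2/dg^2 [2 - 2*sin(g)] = 2*sin(g)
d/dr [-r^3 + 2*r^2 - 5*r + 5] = -3*r^2 + 4*r - 5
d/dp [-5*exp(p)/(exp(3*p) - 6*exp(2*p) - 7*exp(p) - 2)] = 10*(exp(3*p) - 3*exp(2*p) + 1)*exp(p)/(exp(6*p) - 12*exp(5*p) + 22*exp(4*p) + 80*exp(3*p) + 73*exp(2*p) + 28*exp(p) + 4)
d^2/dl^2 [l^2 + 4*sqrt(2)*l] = 2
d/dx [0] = 0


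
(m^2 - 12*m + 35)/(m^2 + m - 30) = (m - 7)/(m + 6)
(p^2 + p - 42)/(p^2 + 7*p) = (p - 6)/p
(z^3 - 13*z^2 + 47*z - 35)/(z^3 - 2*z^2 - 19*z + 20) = (z - 7)/(z + 4)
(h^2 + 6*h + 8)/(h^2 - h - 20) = (h + 2)/(h - 5)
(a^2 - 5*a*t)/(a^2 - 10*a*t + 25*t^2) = a/(a - 5*t)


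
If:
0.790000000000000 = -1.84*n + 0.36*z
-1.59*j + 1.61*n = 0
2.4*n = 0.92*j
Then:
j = 0.00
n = 0.00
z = 2.19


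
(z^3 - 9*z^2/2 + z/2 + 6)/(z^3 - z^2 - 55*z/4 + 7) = 2*(2*z^2 - z - 3)/(4*z^2 + 12*z - 7)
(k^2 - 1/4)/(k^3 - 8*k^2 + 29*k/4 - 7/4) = (2*k + 1)/(2*k^2 - 15*k + 7)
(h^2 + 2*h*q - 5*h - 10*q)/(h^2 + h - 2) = (h^2 + 2*h*q - 5*h - 10*q)/(h^2 + h - 2)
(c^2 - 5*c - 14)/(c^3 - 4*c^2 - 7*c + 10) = (c - 7)/(c^2 - 6*c + 5)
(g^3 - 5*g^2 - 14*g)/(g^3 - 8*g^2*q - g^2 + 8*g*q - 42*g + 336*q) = g*(-g - 2)/(-g^2 + 8*g*q - 6*g + 48*q)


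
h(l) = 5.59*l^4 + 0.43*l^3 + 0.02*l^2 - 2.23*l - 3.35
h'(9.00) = 16403.06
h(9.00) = 36967.66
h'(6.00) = 4874.21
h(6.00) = 7321.51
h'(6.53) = 6279.07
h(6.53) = 10266.67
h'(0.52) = 1.28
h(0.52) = -4.04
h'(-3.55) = -986.48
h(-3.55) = 873.40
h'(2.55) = 377.02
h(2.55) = 234.58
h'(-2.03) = -184.05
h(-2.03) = 92.59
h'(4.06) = 1515.60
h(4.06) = 1535.56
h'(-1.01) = -23.99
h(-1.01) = 4.30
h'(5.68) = 4137.10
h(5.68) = 5881.85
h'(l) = 22.36*l^3 + 1.29*l^2 + 0.04*l - 2.23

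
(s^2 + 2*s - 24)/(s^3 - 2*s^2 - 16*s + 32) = (s + 6)/(s^2 + 2*s - 8)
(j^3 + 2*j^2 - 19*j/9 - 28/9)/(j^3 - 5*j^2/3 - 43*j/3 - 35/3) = (j - 4/3)/(j - 5)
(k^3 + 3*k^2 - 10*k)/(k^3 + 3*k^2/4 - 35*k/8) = 8*(k^2 + 3*k - 10)/(8*k^2 + 6*k - 35)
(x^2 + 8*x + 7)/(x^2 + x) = (x + 7)/x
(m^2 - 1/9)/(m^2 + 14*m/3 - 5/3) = (m + 1/3)/(m + 5)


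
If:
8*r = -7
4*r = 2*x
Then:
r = -7/8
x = -7/4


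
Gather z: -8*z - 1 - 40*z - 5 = -48*z - 6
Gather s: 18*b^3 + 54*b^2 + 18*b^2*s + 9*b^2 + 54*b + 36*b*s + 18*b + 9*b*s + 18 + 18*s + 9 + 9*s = 18*b^3 + 63*b^2 + 72*b + s*(18*b^2 + 45*b + 27) + 27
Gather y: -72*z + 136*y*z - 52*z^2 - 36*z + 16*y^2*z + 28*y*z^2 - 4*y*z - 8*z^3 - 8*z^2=16*y^2*z + y*(28*z^2 + 132*z) - 8*z^3 - 60*z^2 - 108*z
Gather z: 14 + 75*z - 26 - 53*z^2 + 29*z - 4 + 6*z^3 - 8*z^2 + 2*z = 6*z^3 - 61*z^2 + 106*z - 16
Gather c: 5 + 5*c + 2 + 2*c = 7*c + 7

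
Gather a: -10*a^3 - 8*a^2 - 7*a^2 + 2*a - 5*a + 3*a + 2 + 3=-10*a^3 - 15*a^2 + 5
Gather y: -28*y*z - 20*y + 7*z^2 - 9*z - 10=y*(-28*z - 20) + 7*z^2 - 9*z - 10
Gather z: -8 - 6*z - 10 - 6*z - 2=-12*z - 20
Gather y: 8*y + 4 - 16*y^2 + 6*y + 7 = -16*y^2 + 14*y + 11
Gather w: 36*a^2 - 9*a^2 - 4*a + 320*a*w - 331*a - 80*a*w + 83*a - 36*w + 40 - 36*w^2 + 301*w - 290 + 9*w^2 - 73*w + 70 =27*a^2 - 252*a - 27*w^2 + w*(240*a + 192) - 180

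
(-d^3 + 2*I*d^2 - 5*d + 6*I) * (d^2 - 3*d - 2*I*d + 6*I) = -d^5 + 3*d^4 + 4*I*d^4 - d^3 - 12*I*d^3 + 3*d^2 + 16*I*d^2 + 12*d - 48*I*d - 36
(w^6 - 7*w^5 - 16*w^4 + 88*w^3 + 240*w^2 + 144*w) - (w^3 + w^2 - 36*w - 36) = w^6 - 7*w^5 - 16*w^4 + 87*w^3 + 239*w^2 + 180*w + 36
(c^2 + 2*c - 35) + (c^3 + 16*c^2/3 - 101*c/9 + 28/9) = c^3 + 19*c^2/3 - 83*c/9 - 287/9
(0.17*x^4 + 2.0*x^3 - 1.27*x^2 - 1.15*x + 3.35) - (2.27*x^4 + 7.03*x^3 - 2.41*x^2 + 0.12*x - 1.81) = -2.1*x^4 - 5.03*x^3 + 1.14*x^2 - 1.27*x + 5.16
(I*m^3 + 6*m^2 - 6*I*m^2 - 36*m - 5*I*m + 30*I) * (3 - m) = -I*m^4 - 6*m^3 + 9*I*m^3 + 54*m^2 - 13*I*m^2 - 108*m - 45*I*m + 90*I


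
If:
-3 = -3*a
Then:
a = 1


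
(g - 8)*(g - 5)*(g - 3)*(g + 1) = g^4 - 15*g^3 + 63*g^2 - 41*g - 120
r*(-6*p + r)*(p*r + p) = -6*p^2*r^2 - 6*p^2*r + p*r^3 + p*r^2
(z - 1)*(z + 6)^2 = z^3 + 11*z^2 + 24*z - 36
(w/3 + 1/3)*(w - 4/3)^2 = w^3/3 - 5*w^2/9 - 8*w/27 + 16/27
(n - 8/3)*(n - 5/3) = n^2 - 13*n/3 + 40/9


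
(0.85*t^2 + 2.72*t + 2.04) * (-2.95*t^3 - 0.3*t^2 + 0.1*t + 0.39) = -2.5075*t^5 - 8.279*t^4 - 6.749*t^3 - 0.00849999999999995*t^2 + 1.2648*t + 0.7956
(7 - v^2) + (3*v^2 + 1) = 2*v^2 + 8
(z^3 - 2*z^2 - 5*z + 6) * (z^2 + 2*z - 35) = z^5 - 44*z^3 + 66*z^2 + 187*z - 210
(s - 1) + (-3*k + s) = -3*k + 2*s - 1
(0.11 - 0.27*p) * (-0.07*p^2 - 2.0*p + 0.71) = 0.0189*p^3 + 0.5323*p^2 - 0.4117*p + 0.0781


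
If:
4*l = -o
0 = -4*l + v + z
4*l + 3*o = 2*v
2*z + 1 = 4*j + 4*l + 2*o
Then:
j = 5*z/8 + 1/4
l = z/8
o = -z/2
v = -z/2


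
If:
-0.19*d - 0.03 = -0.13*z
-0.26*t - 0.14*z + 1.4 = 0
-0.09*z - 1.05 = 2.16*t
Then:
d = 7.93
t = -0.98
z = 11.82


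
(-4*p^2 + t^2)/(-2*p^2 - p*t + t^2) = (2*p + t)/(p + t)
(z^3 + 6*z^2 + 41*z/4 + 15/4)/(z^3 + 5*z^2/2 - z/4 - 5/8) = 2*(z + 3)/(2*z - 1)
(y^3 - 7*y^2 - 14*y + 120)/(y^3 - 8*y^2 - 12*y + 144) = (y - 5)/(y - 6)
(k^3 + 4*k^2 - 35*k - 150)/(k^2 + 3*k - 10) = (k^2 - k - 30)/(k - 2)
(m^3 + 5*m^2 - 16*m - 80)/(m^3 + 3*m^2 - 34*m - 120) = (m - 4)/(m - 6)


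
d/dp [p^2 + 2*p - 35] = 2*p + 2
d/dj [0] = 0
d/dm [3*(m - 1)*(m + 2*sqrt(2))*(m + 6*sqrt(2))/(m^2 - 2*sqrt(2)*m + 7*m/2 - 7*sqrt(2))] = 6*(2*m^4 - 8*sqrt(2)*m^3 + 14*m^3 - 119*m^2 + 34*sqrt(2)*m^2 - 352*m + 28*sqrt(2)*m - 432*sqrt(2) + 392)/(4*m^4 - 16*sqrt(2)*m^3 + 28*m^3 - 112*sqrt(2)*m^2 + 81*m^2 - 196*sqrt(2)*m + 224*m + 392)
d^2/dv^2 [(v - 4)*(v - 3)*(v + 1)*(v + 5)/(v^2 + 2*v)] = 2*(v^6 + 6*v^5 + 12*v^4 + 83*v^3 + 180*v^2 + 360*v + 240)/(v^3*(v^3 + 6*v^2 + 12*v + 8))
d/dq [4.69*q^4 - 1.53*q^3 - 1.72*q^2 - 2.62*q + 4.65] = 18.76*q^3 - 4.59*q^2 - 3.44*q - 2.62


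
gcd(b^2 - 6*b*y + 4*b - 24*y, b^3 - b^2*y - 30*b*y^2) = -b + 6*y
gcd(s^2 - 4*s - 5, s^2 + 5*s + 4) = s + 1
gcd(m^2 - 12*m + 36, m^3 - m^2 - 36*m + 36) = m - 6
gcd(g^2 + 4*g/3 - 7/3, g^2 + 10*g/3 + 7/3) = g + 7/3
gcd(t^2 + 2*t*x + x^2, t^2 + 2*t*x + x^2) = t^2 + 2*t*x + x^2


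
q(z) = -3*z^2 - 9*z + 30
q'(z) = -6*z - 9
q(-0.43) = 33.32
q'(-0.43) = -6.42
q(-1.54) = 36.75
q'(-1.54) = 0.24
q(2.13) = -2.78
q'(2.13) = -21.78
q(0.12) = 28.88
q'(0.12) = -9.72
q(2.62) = -14.17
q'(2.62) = -24.72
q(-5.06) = -1.27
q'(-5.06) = 21.36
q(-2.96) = 30.36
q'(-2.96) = 8.76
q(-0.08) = 30.70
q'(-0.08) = -8.52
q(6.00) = -132.00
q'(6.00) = -45.00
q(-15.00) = -510.00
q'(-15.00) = 81.00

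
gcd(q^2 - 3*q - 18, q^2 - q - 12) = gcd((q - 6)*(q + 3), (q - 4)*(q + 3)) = q + 3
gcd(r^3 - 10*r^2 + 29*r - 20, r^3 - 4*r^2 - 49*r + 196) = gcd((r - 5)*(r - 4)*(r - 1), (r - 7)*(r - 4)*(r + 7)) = r - 4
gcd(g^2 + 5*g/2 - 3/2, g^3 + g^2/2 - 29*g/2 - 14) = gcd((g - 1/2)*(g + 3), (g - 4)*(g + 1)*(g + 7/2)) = 1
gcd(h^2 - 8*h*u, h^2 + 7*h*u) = h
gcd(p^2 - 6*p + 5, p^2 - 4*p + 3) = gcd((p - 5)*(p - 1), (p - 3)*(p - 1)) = p - 1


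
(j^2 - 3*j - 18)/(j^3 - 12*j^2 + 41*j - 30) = (j + 3)/(j^2 - 6*j + 5)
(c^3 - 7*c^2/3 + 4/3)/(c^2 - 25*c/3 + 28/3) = (3*c^3 - 7*c^2 + 4)/(3*c^2 - 25*c + 28)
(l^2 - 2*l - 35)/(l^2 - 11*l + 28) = (l + 5)/(l - 4)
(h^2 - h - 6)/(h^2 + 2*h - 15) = (h + 2)/(h + 5)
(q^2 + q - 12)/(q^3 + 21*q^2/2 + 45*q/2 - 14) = 2*(q - 3)/(2*q^2 + 13*q - 7)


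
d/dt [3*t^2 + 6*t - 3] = 6*t + 6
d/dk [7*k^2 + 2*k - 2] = 14*k + 2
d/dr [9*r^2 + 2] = 18*r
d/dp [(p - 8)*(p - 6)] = 2*p - 14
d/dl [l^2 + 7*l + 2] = 2*l + 7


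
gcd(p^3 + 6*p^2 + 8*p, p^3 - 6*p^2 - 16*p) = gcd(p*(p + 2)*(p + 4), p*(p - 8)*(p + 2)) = p^2 + 2*p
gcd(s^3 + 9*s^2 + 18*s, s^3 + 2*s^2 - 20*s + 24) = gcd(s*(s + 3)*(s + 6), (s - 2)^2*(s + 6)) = s + 6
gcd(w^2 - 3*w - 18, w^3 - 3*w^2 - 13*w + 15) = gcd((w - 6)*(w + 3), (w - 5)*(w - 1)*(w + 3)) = w + 3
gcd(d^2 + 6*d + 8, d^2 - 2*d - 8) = d + 2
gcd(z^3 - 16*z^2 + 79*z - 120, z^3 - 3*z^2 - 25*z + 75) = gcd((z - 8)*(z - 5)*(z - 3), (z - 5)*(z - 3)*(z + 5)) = z^2 - 8*z + 15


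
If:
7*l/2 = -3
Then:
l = -6/7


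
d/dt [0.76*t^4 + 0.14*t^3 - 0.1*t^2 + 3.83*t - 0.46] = 3.04*t^3 + 0.42*t^2 - 0.2*t + 3.83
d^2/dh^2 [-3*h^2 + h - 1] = -6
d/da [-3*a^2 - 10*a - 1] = -6*a - 10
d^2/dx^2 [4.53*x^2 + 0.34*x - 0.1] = 9.06000000000000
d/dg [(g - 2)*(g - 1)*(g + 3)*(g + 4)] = 4*g^3 + 12*g^2 - 14*g - 22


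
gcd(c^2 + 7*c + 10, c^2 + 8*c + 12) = c + 2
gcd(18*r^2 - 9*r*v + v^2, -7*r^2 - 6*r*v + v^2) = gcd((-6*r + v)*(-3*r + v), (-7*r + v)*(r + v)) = 1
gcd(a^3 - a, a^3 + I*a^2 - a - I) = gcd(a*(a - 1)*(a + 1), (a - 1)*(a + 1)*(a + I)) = a^2 - 1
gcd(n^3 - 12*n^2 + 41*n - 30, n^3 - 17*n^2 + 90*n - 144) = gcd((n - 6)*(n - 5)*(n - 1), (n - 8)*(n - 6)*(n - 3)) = n - 6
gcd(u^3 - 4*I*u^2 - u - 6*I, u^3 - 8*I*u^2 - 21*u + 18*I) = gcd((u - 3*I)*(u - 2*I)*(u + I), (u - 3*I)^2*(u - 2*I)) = u^2 - 5*I*u - 6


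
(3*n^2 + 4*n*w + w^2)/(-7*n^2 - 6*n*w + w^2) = (3*n + w)/(-7*n + w)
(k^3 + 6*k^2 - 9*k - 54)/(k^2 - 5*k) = (k^3 + 6*k^2 - 9*k - 54)/(k*(k - 5))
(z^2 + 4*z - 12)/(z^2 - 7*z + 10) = (z + 6)/(z - 5)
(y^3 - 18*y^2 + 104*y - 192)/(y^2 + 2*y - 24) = (y^2 - 14*y + 48)/(y + 6)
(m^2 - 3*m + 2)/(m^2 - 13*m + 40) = (m^2 - 3*m + 2)/(m^2 - 13*m + 40)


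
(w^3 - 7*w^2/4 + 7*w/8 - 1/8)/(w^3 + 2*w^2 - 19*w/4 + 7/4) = (4*w - 1)/(2*(2*w + 7))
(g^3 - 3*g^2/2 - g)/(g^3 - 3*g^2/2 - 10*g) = (-2*g^2 + 3*g + 2)/(-2*g^2 + 3*g + 20)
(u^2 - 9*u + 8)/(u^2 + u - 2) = (u - 8)/(u + 2)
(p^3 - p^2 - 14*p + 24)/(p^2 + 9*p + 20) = (p^2 - 5*p + 6)/(p + 5)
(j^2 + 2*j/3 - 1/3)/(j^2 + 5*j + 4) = (j - 1/3)/(j + 4)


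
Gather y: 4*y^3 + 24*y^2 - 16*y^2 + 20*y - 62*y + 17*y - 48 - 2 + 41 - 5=4*y^3 + 8*y^2 - 25*y - 14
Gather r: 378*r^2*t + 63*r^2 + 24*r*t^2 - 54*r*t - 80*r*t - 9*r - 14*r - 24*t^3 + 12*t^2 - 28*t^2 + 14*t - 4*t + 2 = r^2*(378*t + 63) + r*(24*t^2 - 134*t - 23) - 24*t^3 - 16*t^2 + 10*t + 2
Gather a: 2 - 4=-2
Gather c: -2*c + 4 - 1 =3 - 2*c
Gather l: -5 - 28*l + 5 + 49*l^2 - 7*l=49*l^2 - 35*l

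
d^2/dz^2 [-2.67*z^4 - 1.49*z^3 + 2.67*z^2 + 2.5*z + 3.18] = -32.04*z^2 - 8.94*z + 5.34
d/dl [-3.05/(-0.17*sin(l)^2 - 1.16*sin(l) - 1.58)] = -(1.037*sin(l) + 3.538)*cos(l)/(0.17*sin(l)^2 + 1.16*sin(l) + 1.58)^2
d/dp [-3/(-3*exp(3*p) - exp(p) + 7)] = (-27*exp(2*p) - 3)*exp(p)/(3*exp(3*p) + exp(p) - 7)^2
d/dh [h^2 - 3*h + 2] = 2*h - 3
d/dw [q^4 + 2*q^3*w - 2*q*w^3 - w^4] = 2*q^3 - 6*q*w^2 - 4*w^3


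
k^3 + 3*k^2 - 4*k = k*(k - 1)*(k + 4)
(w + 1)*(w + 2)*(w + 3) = w^3 + 6*w^2 + 11*w + 6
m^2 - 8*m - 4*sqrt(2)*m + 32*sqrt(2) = (m - 8)*(m - 4*sqrt(2))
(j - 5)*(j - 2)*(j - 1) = j^3 - 8*j^2 + 17*j - 10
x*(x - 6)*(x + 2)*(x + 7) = x^4 + 3*x^3 - 40*x^2 - 84*x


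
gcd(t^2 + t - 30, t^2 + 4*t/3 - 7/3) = 1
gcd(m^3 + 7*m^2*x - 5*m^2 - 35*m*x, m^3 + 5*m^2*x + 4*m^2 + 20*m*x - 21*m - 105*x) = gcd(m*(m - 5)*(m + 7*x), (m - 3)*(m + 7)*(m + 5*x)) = 1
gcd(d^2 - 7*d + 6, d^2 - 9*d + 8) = d - 1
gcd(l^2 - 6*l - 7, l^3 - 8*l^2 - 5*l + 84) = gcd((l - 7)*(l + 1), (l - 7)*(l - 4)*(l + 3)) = l - 7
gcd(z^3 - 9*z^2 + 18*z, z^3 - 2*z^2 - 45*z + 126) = z^2 - 9*z + 18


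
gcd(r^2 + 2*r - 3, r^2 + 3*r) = r + 3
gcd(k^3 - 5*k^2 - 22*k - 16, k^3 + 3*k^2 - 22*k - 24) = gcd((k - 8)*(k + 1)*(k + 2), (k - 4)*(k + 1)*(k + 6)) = k + 1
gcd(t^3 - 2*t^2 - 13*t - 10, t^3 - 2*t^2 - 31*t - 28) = t + 1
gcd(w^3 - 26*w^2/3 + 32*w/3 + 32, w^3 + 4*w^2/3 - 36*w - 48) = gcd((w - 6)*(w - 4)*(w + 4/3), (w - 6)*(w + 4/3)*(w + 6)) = w^2 - 14*w/3 - 8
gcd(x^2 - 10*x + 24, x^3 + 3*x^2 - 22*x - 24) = x - 4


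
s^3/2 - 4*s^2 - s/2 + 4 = (s/2 + 1/2)*(s - 8)*(s - 1)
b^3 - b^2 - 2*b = b*(b - 2)*(b + 1)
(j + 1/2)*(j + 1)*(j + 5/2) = j^3 + 4*j^2 + 17*j/4 + 5/4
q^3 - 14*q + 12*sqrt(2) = (q - 2*sqrt(2))*(q - sqrt(2))*(q + 3*sqrt(2))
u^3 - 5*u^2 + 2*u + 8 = (u - 4)*(u - 2)*(u + 1)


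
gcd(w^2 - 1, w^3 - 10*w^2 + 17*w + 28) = w + 1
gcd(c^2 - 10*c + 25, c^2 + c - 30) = c - 5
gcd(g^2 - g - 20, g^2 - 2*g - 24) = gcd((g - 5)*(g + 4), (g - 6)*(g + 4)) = g + 4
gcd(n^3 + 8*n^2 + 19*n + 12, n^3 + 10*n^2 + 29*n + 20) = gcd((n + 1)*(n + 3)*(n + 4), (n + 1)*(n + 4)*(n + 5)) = n^2 + 5*n + 4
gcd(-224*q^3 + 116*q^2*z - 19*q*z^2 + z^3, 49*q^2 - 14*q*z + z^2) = -7*q + z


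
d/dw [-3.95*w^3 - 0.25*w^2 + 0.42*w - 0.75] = -11.85*w^2 - 0.5*w + 0.42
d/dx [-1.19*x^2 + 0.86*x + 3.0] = 0.86 - 2.38*x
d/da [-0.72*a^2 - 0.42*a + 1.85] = -1.44*a - 0.42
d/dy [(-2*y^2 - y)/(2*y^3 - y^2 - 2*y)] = (4*y^2 + 4*y + 3)/(4*y^4 - 4*y^3 - 7*y^2 + 4*y + 4)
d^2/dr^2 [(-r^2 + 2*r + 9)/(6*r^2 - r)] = 6*(22*r^3 + 324*r^2 - 54*r + 3)/(r^3*(216*r^3 - 108*r^2 + 18*r - 1))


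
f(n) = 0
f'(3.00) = 0.00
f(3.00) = 0.00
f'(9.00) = 0.00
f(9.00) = 0.00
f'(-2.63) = 0.00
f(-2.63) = 0.00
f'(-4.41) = 0.00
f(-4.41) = 0.00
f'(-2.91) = 0.00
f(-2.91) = 0.00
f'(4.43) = 0.00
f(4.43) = 0.00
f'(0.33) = 0.00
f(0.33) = 0.00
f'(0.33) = 0.00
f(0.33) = 0.00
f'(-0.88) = 0.00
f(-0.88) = 0.00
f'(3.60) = 0.00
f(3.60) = 0.00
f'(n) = 0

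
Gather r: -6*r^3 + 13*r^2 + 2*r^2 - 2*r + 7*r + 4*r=-6*r^3 + 15*r^2 + 9*r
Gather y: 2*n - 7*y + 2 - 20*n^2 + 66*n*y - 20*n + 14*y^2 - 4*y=-20*n^2 - 18*n + 14*y^2 + y*(66*n - 11) + 2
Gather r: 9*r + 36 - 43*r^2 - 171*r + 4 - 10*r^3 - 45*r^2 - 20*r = -10*r^3 - 88*r^2 - 182*r + 40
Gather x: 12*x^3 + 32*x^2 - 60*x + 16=12*x^3 + 32*x^2 - 60*x + 16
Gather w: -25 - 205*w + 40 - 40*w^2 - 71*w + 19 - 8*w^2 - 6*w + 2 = -48*w^2 - 282*w + 36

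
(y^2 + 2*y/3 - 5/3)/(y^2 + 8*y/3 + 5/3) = (y - 1)/(y + 1)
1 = 1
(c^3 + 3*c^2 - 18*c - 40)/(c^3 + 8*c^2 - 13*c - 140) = (c + 2)/(c + 7)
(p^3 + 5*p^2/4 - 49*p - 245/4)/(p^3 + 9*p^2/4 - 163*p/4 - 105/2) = (p - 7)/(p - 6)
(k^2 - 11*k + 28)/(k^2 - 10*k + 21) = (k - 4)/(k - 3)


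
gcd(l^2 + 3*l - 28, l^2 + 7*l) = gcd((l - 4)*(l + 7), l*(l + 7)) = l + 7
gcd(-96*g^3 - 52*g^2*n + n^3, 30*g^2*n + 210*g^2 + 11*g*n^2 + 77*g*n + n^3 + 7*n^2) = 6*g + n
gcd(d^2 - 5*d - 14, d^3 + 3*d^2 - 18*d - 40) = d + 2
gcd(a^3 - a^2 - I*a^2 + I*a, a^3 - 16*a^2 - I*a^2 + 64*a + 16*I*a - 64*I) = a - I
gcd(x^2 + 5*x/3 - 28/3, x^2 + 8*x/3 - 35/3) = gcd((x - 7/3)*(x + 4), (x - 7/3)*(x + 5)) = x - 7/3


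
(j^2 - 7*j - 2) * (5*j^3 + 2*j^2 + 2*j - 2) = 5*j^5 - 33*j^4 - 22*j^3 - 20*j^2 + 10*j + 4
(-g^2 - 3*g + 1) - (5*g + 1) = -g^2 - 8*g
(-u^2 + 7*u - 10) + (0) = -u^2 + 7*u - 10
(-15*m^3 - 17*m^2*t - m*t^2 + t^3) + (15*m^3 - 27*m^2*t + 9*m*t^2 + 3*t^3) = -44*m^2*t + 8*m*t^2 + 4*t^3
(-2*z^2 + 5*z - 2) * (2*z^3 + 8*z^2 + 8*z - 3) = -4*z^5 - 6*z^4 + 20*z^3 + 30*z^2 - 31*z + 6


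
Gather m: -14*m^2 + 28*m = -14*m^2 + 28*m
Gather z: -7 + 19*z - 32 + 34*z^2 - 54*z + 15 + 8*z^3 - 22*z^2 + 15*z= 8*z^3 + 12*z^2 - 20*z - 24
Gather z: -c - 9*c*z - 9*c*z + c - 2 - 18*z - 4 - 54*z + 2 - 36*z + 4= z*(-18*c - 108)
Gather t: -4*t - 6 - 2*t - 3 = -6*t - 9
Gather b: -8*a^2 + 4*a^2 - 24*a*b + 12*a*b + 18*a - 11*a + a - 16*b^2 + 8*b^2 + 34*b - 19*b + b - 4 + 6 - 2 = -4*a^2 + 8*a - 8*b^2 + b*(16 - 12*a)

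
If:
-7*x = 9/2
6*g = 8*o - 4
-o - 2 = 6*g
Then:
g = -10/27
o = 2/9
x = -9/14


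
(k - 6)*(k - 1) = k^2 - 7*k + 6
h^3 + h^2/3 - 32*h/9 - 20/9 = (h - 2)*(h + 2/3)*(h + 5/3)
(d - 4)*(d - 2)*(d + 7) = d^3 + d^2 - 34*d + 56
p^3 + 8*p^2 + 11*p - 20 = (p - 1)*(p + 4)*(p + 5)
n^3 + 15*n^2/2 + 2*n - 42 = (n - 2)*(n + 7/2)*(n + 6)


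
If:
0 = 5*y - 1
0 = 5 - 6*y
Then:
No Solution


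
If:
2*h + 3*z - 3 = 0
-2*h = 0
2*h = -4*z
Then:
No Solution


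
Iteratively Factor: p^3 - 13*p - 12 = (p + 3)*(p^2 - 3*p - 4) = (p - 4)*(p + 3)*(p + 1)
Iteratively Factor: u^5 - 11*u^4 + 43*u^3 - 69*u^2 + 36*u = (u - 4)*(u^4 - 7*u^3 + 15*u^2 - 9*u) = (u - 4)*(u - 3)*(u^3 - 4*u^2 + 3*u) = (u - 4)*(u - 3)^2*(u^2 - u) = (u - 4)*(u - 3)^2*(u - 1)*(u)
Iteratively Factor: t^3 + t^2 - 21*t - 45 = (t - 5)*(t^2 + 6*t + 9) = (t - 5)*(t + 3)*(t + 3)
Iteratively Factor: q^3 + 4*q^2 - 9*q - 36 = (q + 4)*(q^2 - 9) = (q - 3)*(q + 4)*(q + 3)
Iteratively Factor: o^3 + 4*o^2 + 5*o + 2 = (o + 1)*(o^2 + 3*o + 2) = (o + 1)*(o + 2)*(o + 1)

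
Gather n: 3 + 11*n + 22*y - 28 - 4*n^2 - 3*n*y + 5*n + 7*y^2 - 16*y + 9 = -4*n^2 + n*(16 - 3*y) + 7*y^2 + 6*y - 16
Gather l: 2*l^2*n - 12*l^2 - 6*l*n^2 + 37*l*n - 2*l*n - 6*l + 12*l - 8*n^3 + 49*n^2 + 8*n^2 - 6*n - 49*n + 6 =l^2*(2*n - 12) + l*(-6*n^2 + 35*n + 6) - 8*n^3 + 57*n^2 - 55*n + 6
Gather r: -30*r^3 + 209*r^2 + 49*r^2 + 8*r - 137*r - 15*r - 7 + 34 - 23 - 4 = -30*r^3 + 258*r^2 - 144*r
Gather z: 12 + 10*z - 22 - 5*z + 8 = 5*z - 2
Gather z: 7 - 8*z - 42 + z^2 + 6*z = z^2 - 2*z - 35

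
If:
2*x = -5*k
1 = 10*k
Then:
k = 1/10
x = -1/4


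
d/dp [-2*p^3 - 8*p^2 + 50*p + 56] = -6*p^2 - 16*p + 50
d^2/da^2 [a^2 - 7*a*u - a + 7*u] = 2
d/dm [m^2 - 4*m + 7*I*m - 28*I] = 2*m - 4 + 7*I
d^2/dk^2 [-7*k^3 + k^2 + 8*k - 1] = 2 - 42*k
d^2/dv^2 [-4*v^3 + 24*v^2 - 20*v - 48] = 48 - 24*v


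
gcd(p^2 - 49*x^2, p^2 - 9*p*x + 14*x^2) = -p + 7*x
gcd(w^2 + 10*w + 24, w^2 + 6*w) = w + 6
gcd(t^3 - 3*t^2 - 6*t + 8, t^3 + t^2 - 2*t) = t^2 + t - 2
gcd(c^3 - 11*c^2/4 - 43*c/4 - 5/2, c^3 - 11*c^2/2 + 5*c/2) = c - 5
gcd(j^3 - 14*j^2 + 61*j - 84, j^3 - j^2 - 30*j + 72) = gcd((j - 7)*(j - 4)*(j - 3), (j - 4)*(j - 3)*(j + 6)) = j^2 - 7*j + 12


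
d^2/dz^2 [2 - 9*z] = 0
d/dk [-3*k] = -3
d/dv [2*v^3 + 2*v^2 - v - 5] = 6*v^2 + 4*v - 1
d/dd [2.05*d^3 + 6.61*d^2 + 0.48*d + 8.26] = 6.15*d^2 + 13.22*d + 0.48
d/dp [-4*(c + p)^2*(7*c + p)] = 12*(-5*c - p)*(c + p)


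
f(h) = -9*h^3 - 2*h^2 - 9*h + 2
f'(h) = -27*h^2 - 4*h - 9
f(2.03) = -99.80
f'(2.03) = -128.38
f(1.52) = -47.91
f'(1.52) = -77.46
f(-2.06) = 90.73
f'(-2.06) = -115.34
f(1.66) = -59.62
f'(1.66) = -90.04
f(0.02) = 1.82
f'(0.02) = -9.09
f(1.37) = -37.23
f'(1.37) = -65.16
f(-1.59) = 47.43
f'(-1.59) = -70.90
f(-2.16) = 102.81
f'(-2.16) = -126.33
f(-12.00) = 15374.00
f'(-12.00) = -3849.00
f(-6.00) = 1928.00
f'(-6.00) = -957.00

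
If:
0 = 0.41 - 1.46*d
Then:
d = 0.28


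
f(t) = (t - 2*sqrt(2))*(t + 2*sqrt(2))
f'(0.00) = 0.00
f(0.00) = -8.00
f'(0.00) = 0.00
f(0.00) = -8.00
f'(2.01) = 4.02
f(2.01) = -3.96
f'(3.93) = 7.86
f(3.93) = 7.44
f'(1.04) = 2.08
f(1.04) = -6.92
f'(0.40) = 0.80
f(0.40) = -7.84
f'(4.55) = 9.10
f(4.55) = 12.70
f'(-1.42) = -2.84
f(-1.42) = -5.98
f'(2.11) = 4.22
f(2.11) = -3.55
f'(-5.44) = -10.88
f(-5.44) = 21.59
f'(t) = 2*t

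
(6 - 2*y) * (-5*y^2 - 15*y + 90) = 10*y^3 - 270*y + 540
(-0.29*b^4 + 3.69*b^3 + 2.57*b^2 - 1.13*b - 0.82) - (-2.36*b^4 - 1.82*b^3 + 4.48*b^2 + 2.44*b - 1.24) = 2.07*b^4 + 5.51*b^3 - 1.91*b^2 - 3.57*b + 0.42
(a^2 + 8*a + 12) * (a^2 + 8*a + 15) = a^4 + 16*a^3 + 91*a^2 + 216*a + 180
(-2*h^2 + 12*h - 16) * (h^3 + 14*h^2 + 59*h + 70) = -2*h^5 - 16*h^4 + 34*h^3 + 344*h^2 - 104*h - 1120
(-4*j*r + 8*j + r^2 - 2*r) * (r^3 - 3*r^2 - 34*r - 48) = -4*j*r^4 + 20*j*r^3 + 112*j*r^2 - 80*j*r - 384*j + r^5 - 5*r^4 - 28*r^3 + 20*r^2 + 96*r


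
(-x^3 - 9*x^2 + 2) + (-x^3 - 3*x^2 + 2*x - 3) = -2*x^3 - 12*x^2 + 2*x - 1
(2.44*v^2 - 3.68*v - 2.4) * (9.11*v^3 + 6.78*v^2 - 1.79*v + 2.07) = 22.2284*v^5 - 16.9816*v^4 - 51.182*v^3 - 4.634*v^2 - 3.3216*v - 4.968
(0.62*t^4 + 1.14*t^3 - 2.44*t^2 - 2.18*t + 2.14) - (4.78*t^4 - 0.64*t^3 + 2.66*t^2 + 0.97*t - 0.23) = -4.16*t^4 + 1.78*t^3 - 5.1*t^2 - 3.15*t + 2.37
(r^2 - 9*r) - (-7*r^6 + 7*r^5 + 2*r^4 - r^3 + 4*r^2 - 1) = 7*r^6 - 7*r^5 - 2*r^4 + r^3 - 3*r^2 - 9*r + 1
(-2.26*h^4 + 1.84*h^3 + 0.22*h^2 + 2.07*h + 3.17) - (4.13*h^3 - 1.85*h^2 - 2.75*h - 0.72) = -2.26*h^4 - 2.29*h^3 + 2.07*h^2 + 4.82*h + 3.89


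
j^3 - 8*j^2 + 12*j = j*(j - 6)*(j - 2)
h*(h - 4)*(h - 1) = h^3 - 5*h^2 + 4*h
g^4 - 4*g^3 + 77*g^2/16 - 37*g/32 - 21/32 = (g - 7/4)*(g - 3/2)*(g - 1)*(g + 1/4)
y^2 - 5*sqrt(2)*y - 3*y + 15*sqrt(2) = (y - 3)*(y - 5*sqrt(2))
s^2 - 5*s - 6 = (s - 6)*(s + 1)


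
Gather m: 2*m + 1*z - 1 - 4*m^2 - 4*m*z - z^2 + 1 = -4*m^2 + m*(2 - 4*z) - z^2 + z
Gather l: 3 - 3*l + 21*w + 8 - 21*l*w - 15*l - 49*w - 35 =l*(-21*w - 18) - 28*w - 24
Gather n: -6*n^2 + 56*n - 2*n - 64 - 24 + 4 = -6*n^2 + 54*n - 84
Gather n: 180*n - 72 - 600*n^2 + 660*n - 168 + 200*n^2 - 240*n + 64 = -400*n^2 + 600*n - 176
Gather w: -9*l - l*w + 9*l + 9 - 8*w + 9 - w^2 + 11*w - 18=-w^2 + w*(3 - l)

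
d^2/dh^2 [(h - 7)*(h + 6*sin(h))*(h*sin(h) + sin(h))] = -h^3*sin(h) + 6*sqrt(2)*h^2*sin(h + pi/4) + 12*h^2*cos(2*h) + 13*h*sin(h) + 24*h*sin(2*h) - 24*h*cos(h) - 72*h*cos(2*h) - 12*sin(h) - 72*sin(2*h) - 14*cos(h) - 90*cos(2*h) + 6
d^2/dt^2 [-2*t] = 0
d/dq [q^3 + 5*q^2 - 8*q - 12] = 3*q^2 + 10*q - 8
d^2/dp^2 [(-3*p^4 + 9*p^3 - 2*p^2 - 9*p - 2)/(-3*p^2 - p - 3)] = 2*(27*p^6 + 27*p^5 + 90*p^4 + 219*p^3 + 81*p^2 - 468*p - 25)/(27*p^6 + 27*p^5 + 90*p^4 + 55*p^3 + 90*p^2 + 27*p + 27)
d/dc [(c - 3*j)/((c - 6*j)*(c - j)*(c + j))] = ((-c + 3*j)*(c - 6*j)*(c - j) + (-c + 3*j)*(c - 6*j)*(c + j) + (-c + 3*j)*(c - j)*(c + j) + (c - 6*j)*(c - j)*(c + j))/((c - 6*j)^2*(c - j)^2*(c + j)^2)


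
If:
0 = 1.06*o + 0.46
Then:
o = -0.43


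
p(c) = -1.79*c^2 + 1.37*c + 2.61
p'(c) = 1.37 - 3.58*c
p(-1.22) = -1.73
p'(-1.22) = 5.74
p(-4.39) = -37.90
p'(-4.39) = 17.09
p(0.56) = 2.82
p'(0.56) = -0.63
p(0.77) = 2.60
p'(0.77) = -1.39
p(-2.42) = -11.19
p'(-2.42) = 10.03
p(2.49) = -5.08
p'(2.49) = -7.54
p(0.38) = 2.87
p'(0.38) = 0.01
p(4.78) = -31.74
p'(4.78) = -15.74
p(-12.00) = -271.59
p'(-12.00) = 44.33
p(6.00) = -53.61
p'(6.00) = -20.11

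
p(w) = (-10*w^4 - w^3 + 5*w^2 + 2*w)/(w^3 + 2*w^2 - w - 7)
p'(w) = (-3*w^2 - 4*w + 1)*(-10*w^4 - w^3 + 5*w^2 + 2*w)/(w^3 + 2*w^2 - w - 7)^2 + (-40*w^3 - 3*w^2 + 10*w + 2)/(w^3 + 2*w^2 - w - 7)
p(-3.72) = 66.53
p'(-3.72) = -10.23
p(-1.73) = 16.34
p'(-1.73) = -37.10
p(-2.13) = 32.56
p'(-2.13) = -40.38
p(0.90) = 0.26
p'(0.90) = 3.94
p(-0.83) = 0.45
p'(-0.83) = -2.89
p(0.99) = 0.73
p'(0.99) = 6.75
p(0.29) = -0.13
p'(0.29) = -0.52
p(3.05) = -22.78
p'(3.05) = -6.49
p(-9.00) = 114.15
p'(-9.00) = -9.41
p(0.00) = 0.00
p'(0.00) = -0.29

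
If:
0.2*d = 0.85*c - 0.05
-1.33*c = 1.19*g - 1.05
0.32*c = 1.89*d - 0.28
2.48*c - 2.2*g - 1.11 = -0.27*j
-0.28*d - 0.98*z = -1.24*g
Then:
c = 0.10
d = 0.16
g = 0.77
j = 9.52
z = 0.93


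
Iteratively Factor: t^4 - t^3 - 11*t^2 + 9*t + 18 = (t - 2)*(t^3 + t^2 - 9*t - 9) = (t - 2)*(t + 1)*(t^2 - 9) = (t - 2)*(t + 1)*(t + 3)*(t - 3)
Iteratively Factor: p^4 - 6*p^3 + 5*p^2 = (p - 1)*(p^3 - 5*p^2) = (p - 5)*(p - 1)*(p^2) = p*(p - 5)*(p - 1)*(p)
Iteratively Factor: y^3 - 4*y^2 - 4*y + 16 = (y - 4)*(y^2 - 4) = (y - 4)*(y - 2)*(y + 2)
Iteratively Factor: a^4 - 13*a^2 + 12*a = (a - 3)*(a^3 + 3*a^2 - 4*a) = (a - 3)*(a - 1)*(a^2 + 4*a) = a*(a - 3)*(a - 1)*(a + 4)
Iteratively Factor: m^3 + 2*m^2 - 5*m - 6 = (m + 3)*(m^2 - m - 2) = (m + 1)*(m + 3)*(m - 2)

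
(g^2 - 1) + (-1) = g^2 - 2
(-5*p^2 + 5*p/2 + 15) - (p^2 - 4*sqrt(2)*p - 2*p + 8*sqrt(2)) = -6*p^2 + 9*p/2 + 4*sqrt(2)*p - 8*sqrt(2) + 15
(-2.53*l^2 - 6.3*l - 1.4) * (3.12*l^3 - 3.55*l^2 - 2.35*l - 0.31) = -7.8936*l^5 - 10.6745*l^4 + 23.9425*l^3 + 20.5593*l^2 + 5.243*l + 0.434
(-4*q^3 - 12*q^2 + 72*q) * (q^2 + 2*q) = -4*q^5 - 20*q^4 + 48*q^3 + 144*q^2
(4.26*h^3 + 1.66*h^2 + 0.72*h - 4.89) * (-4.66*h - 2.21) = -19.8516*h^4 - 17.1502*h^3 - 7.0238*h^2 + 21.1962*h + 10.8069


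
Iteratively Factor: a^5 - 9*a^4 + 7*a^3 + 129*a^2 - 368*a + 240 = (a - 4)*(a^4 - 5*a^3 - 13*a^2 + 77*a - 60) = (a - 5)*(a - 4)*(a^3 - 13*a + 12) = (a - 5)*(a - 4)*(a + 4)*(a^2 - 4*a + 3) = (a - 5)*(a - 4)*(a - 1)*(a + 4)*(a - 3)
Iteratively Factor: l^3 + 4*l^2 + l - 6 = (l + 3)*(l^2 + l - 2) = (l + 2)*(l + 3)*(l - 1)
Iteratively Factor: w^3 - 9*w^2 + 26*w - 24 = (w - 4)*(w^2 - 5*w + 6) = (w - 4)*(w - 3)*(w - 2)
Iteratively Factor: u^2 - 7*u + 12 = (u - 3)*(u - 4)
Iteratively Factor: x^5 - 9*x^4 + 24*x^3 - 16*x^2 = (x - 4)*(x^4 - 5*x^3 + 4*x^2) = (x - 4)^2*(x^3 - x^2) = x*(x - 4)^2*(x^2 - x) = x^2*(x - 4)^2*(x - 1)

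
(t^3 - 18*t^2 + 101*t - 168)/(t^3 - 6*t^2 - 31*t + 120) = (t - 7)/(t + 5)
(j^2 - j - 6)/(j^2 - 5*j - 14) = (j - 3)/(j - 7)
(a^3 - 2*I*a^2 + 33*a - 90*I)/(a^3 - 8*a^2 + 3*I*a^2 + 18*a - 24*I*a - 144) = (a - 5*I)/(a - 8)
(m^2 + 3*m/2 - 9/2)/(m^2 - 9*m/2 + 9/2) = (m + 3)/(m - 3)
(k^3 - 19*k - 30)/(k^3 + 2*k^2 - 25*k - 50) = (k + 3)/(k + 5)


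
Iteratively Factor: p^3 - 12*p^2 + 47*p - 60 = (p - 4)*(p^2 - 8*p + 15) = (p - 5)*(p - 4)*(p - 3)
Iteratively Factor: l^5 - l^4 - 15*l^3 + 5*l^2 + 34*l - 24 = (l - 4)*(l^4 + 3*l^3 - 3*l^2 - 7*l + 6) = (l - 4)*(l + 2)*(l^3 + l^2 - 5*l + 3) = (l - 4)*(l - 1)*(l + 2)*(l^2 + 2*l - 3) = (l - 4)*(l - 1)^2*(l + 2)*(l + 3)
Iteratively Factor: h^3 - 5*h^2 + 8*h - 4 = (h - 1)*(h^2 - 4*h + 4) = (h - 2)*(h - 1)*(h - 2)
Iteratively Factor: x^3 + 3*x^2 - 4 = (x + 2)*(x^2 + x - 2) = (x - 1)*(x + 2)*(x + 2)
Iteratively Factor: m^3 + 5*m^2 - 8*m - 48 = (m + 4)*(m^2 + m - 12) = (m - 3)*(m + 4)*(m + 4)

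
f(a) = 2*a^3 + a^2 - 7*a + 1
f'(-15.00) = 1313.00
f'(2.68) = 41.45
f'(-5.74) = 179.21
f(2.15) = 10.45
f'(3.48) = 72.62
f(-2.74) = -13.45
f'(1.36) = 6.82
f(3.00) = 43.00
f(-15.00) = -6419.00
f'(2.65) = 40.44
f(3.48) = 73.04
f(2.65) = 26.69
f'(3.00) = 53.00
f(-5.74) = -304.11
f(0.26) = -0.72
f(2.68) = 27.92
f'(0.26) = -6.07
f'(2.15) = 25.04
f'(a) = 6*a^2 + 2*a - 7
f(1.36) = -1.64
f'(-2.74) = 32.57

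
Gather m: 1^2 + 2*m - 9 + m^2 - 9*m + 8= m^2 - 7*m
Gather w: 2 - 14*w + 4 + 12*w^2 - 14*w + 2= 12*w^2 - 28*w + 8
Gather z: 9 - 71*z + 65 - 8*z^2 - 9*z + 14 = -8*z^2 - 80*z + 88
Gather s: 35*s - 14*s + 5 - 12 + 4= 21*s - 3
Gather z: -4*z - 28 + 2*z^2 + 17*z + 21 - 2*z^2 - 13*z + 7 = 0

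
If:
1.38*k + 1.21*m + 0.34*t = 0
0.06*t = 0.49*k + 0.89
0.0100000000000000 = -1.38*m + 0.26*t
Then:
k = -1.40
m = 0.64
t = 3.41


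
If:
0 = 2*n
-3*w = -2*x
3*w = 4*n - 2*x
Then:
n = 0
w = 0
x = 0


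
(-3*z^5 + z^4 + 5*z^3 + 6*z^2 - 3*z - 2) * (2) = -6*z^5 + 2*z^4 + 10*z^3 + 12*z^2 - 6*z - 4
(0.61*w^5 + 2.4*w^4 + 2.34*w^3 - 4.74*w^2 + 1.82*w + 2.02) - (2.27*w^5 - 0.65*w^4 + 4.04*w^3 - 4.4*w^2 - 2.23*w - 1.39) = -1.66*w^5 + 3.05*w^4 - 1.7*w^3 - 0.34*w^2 + 4.05*w + 3.41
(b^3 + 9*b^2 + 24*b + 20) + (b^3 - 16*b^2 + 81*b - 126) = 2*b^3 - 7*b^2 + 105*b - 106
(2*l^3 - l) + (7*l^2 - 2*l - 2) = 2*l^3 + 7*l^2 - 3*l - 2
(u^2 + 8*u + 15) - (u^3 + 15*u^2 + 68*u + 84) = -u^3 - 14*u^2 - 60*u - 69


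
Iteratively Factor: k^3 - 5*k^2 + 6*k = (k - 2)*(k^2 - 3*k) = (k - 3)*(k - 2)*(k)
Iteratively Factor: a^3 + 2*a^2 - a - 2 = (a + 2)*(a^2 - 1) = (a + 1)*(a + 2)*(a - 1)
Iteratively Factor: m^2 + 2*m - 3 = (m + 3)*(m - 1)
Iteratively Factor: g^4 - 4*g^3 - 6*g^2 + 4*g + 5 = (g - 5)*(g^3 + g^2 - g - 1) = (g - 5)*(g + 1)*(g^2 - 1) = (g - 5)*(g - 1)*(g + 1)*(g + 1)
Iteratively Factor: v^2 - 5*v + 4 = (v - 1)*(v - 4)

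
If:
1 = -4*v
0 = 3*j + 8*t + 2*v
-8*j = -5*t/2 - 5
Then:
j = 15/26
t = -2/13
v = -1/4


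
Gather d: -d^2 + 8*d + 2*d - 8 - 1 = -d^2 + 10*d - 9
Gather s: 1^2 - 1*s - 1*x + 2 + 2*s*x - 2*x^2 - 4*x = s*(2*x - 1) - 2*x^2 - 5*x + 3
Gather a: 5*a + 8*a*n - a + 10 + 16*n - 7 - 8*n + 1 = a*(8*n + 4) + 8*n + 4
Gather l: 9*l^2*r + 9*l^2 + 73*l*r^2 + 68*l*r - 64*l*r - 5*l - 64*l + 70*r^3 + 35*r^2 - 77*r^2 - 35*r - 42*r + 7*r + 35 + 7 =l^2*(9*r + 9) + l*(73*r^2 + 4*r - 69) + 70*r^3 - 42*r^2 - 70*r + 42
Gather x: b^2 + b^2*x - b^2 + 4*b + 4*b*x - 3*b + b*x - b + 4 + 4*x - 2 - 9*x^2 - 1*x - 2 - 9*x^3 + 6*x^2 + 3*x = -9*x^3 - 3*x^2 + x*(b^2 + 5*b + 6)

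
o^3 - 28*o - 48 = (o - 6)*(o + 2)*(o + 4)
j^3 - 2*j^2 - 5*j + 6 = (j - 3)*(j - 1)*(j + 2)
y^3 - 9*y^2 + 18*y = y*(y - 6)*(y - 3)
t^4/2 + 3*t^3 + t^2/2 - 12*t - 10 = (t/2 + 1/2)*(t - 2)*(t + 2)*(t + 5)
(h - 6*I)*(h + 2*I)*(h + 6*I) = h^3 + 2*I*h^2 + 36*h + 72*I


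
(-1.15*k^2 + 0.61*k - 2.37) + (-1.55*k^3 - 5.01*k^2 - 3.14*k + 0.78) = -1.55*k^3 - 6.16*k^2 - 2.53*k - 1.59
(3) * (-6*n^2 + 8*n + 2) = -18*n^2 + 24*n + 6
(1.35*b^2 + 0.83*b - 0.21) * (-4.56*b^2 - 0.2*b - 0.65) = -6.156*b^4 - 4.0548*b^3 - 0.0859000000000002*b^2 - 0.4975*b + 0.1365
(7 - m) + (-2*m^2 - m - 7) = -2*m^2 - 2*m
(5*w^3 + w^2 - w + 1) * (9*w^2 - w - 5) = 45*w^5 + 4*w^4 - 35*w^3 + 5*w^2 + 4*w - 5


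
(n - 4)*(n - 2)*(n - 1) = n^3 - 7*n^2 + 14*n - 8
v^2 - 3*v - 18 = (v - 6)*(v + 3)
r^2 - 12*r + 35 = (r - 7)*(r - 5)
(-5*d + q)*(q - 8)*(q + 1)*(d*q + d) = -5*d^2*q^3 + 30*d^2*q^2 + 75*d^2*q + 40*d^2 + d*q^4 - 6*d*q^3 - 15*d*q^2 - 8*d*q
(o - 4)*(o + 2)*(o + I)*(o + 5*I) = o^4 - 2*o^3 + 6*I*o^3 - 13*o^2 - 12*I*o^2 + 10*o - 48*I*o + 40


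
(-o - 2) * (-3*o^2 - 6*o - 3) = 3*o^3 + 12*o^2 + 15*o + 6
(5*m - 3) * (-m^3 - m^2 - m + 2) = -5*m^4 - 2*m^3 - 2*m^2 + 13*m - 6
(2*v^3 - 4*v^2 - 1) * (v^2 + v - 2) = 2*v^5 - 2*v^4 - 8*v^3 + 7*v^2 - v + 2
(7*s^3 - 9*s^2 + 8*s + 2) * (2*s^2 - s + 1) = 14*s^5 - 25*s^4 + 32*s^3 - 13*s^2 + 6*s + 2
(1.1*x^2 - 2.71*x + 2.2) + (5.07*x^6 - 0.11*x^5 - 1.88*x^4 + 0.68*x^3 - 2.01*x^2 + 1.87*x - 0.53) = 5.07*x^6 - 0.11*x^5 - 1.88*x^4 + 0.68*x^3 - 0.91*x^2 - 0.84*x + 1.67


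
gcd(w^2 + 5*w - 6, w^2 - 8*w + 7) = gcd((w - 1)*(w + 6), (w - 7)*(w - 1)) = w - 1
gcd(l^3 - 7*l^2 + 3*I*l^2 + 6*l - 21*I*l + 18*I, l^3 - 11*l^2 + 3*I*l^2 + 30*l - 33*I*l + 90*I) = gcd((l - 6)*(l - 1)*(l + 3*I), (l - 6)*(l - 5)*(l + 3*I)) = l^2 + l*(-6 + 3*I) - 18*I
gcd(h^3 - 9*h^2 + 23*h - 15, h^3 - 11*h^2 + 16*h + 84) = 1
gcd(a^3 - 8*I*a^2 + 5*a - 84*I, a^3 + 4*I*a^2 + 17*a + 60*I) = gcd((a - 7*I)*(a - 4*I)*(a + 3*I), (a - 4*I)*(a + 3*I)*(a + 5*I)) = a^2 - I*a + 12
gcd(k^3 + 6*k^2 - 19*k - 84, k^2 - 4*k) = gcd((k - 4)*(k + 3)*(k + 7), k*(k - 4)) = k - 4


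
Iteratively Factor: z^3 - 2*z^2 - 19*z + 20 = (z - 5)*(z^2 + 3*z - 4) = (z - 5)*(z + 4)*(z - 1)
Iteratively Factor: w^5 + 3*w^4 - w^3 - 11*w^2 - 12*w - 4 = (w - 2)*(w^4 + 5*w^3 + 9*w^2 + 7*w + 2) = (w - 2)*(w + 1)*(w^3 + 4*w^2 + 5*w + 2) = (w - 2)*(w + 1)^2*(w^2 + 3*w + 2) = (w - 2)*(w + 1)^2*(w + 2)*(w + 1)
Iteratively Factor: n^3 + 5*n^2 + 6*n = (n + 2)*(n^2 + 3*n) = (n + 2)*(n + 3)*(n)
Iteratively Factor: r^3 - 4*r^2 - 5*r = (r)*(r^2 - 4*r - 5) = r*(r - 5)*(r + 1)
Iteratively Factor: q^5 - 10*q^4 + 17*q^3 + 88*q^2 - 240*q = (q - 5)*(q^4 - 5*q^3 - 8*q^2 + 48*q) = q*(q - 5)*(q^3 - 5*q^2 - 8*q + 48) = q*(q - 5)*(q - 4)*(q^2 - q - 12) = q*(q - 5)*(q - 4)*(q + 3)*(q - 4)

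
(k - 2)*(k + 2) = k^2 - 4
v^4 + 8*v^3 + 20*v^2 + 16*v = v*(v + 2)^2*(v + 4)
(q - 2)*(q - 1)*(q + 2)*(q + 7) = q^4 + 6*q^3 - 11*q^2 - 24*q + 28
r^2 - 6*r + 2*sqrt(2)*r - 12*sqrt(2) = (r - 6)*(r + 2*sqrt(2))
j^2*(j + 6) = j^3 + 6*j^2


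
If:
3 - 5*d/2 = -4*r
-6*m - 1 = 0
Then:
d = 8*r/5 + 6/5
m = -1/6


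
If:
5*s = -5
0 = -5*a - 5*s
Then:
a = 1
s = -1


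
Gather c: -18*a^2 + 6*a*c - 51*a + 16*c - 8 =-18*a^2 - 51*a + c*(6*a + 16) - 8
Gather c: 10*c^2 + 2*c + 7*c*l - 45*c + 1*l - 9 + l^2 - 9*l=10*c^2 + c*(7*l - 43) + l^2 - 8*l - 9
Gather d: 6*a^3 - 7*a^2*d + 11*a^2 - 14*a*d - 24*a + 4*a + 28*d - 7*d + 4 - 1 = 6*a^3 + 11*a^2 - 20*a + d*(-7*a^2 - 14*a + 21) + 3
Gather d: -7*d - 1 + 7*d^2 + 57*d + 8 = 7*d^2 + 50*d + 7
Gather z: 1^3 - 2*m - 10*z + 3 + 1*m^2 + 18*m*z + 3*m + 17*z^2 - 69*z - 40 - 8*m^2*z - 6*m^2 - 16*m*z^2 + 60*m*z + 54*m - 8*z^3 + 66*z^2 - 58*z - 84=-5*m^2 + 55*m - 8*z^3 + z^2*(83 - 16*m) + z*(-8*m^2 + 78*m - 137) - 120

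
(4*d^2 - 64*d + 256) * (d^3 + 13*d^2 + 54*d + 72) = 4*d^5 - 12*d^4 - 360*d^3 + 160*d^2 + 9216*d + 18432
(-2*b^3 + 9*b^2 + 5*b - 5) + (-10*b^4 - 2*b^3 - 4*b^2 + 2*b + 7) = -10*b^4 - 4*b^3 + 5*b^2 + 7*b + 2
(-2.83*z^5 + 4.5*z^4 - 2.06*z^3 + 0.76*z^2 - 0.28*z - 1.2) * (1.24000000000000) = -3.5092*z^5 + 5.58*z^4 - 2.5544*z^3 + 0.9424*z^2 - 0.3472*z - 1.488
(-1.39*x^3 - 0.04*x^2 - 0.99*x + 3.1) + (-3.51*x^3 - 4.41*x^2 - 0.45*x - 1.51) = -4.9*x^3 - 4.45*x^2 - 1.44*x + 1.59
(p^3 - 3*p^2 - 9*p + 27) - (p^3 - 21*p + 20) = -3*p^2 + 12*p + 7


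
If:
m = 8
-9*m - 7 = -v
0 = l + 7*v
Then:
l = -553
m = 8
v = 79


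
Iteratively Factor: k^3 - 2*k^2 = (k)*(k^2 - 2*k) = k*(k - 2)*(k)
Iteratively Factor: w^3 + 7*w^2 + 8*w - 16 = (w - 1)*(w^2 + 8*w + 16) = (w - 1)*(w + 4)*(w + 4)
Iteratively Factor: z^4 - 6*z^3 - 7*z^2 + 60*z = (z + 3)*(z^3 - 9*z^2 + 20*z) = (z - 4)*(z + 3)*(z^2 - 5*z) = z*(z - 4)*(z + 3)*(z - 5)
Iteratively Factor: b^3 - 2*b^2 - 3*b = (b)*(b^2 - 2*b - 3) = b*(b + 1)*(b - 3)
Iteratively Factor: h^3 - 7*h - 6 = (h + 2)*(h^2 - 2*h - 3) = (h + 1)*(h + 2)*(h - 3)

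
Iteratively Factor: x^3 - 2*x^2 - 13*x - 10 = (x + 2)*(x^2 - 4*x - 5) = (x + 1)*(x + 2)*(x - 5)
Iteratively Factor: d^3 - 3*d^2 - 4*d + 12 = (d - 2)*(d^2 - d - 6) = (d - 2)*(d + 2)*(d - 3)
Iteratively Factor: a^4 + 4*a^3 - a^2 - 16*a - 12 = (a + 1)*(a^3 + 3*a^2 - 4*a - 12) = (a + 1)*(a + 2)*(a^2 + a - 6) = (a - 2)*(a + 1)*(a + 2)*(a + 3)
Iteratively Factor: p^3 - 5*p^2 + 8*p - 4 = (p - 2)*(p^2 - 3*p + 2) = (p - 2)*(p - 1)*(p - 2)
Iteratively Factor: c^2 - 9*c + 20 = (c - 5)*(c - 4)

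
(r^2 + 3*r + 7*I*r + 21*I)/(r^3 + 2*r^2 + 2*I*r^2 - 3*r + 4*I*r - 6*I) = (r + 7*I)/(r^2 + r*(-1 + 2*I) - 2*I)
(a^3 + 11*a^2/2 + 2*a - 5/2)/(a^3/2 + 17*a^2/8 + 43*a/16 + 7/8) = 8*(2*a^3 + 11*a^2 + 4*a - 5)/(8*a^3 + 34*a^2 + 43*a + 14)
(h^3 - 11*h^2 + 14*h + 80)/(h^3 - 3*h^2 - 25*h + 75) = (h^2 - 6*h - 16)/(h^2 + 2*h - 15)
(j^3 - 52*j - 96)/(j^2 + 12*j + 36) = (j^2 - 6*j - 16)/(j + 6)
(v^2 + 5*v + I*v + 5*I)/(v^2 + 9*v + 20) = (v + I)/(v + 4)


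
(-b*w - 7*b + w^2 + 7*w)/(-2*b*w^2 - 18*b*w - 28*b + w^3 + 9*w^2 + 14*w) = (-b + w)/(-2*b*w - 4*b + w^2 + 2*w)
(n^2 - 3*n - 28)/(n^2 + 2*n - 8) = (n - 7)/(n - 2)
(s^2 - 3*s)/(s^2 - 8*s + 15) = s/(s - 5)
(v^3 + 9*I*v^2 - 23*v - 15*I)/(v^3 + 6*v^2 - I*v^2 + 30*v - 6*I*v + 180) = (v^2 + 4*I*v - 3)/(v^2 + 6*v*(1 - I) - 36*I)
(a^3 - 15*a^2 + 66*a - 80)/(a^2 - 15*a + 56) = (a^2 - 7*a + 10)/(a - 7)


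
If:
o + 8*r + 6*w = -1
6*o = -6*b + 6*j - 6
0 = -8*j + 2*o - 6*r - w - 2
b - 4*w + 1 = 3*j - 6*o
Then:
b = -7*w/23 - 51/46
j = 19*w/23 - 25/138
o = 26*w/23 - 5/69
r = -41*w/46 - 8/69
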